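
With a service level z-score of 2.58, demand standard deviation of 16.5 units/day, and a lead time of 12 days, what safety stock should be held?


Formula: SS = z * sigma_d * sqrt(LT)
sqrt(LT) = sqrt(12) = 3.4641
SS = 2.58 * 16.5 * 3.4641
SS = 147.5 units

147.5 units


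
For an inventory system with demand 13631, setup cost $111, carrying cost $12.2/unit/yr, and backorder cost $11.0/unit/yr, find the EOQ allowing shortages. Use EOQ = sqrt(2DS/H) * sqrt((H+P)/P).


Formula: EOQ* = sqrt(2DS/H) * sqrt((H+P)/P)
Base EOQ = sqrt(2*13631*111/12.2) = 498.04 units
Correction = sqrt((12.2+11.0)/11.0) = 1.45227
EOQ* = 498.04 * 1.45227 = 723.3 units

723.3 units


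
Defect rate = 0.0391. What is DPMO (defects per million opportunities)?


DPMO = defect_rate * 1000000 = 0.0391 * 1000000

39100


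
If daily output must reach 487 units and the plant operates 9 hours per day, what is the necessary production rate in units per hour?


Formula: Production Rate = Daily Demand / Available Hours
Rate = 487 units/day / 9 hours/day
Rate = 54.1 units/hour

54.1 units/hour


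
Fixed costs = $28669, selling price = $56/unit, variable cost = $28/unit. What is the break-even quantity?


Formula: BEQ = Fixed Costs / (Price - Variable Cost)
Contribution margin = $56 - $28 = $28/unit
BEQ = ceil($28669 / $28/unit) = ceil(1023.89) = 1024 units

1024 units


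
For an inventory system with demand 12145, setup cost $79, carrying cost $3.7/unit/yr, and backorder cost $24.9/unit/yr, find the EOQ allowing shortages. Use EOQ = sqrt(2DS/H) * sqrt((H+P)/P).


Formula: EOQ* = sqrt(2DS/H) * sqrt((H+P)/P)
Base EOQ = sqrt(2*12145*79/3.7) = 720.16 units
Correction = sqrt((3.7+24.9)/24.9) = 1.07172
EOQ* = 720.16 * 1.07172 = 771.8 units

771.8 units


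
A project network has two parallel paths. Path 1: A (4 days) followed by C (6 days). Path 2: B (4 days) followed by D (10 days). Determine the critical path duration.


Path 1 = 4 + 6 = 10 days
Path 2 = 4 + 10 = 14 days
Duration = max(10, 14) = 14 days

14 days


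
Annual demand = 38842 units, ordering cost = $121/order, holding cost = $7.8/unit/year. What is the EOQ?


Formula: EOQ = sqrt(2 * D * S / H)
Numerator: 2 * 38842 * 121 = 9399764
2DS/H = 9399764 / 7.8 = 1205097.9
EOQ = sqrt(1205097.9) = 1097.8 units

1097.8 units


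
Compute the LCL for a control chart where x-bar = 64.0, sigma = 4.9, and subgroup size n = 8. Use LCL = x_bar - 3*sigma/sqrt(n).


LCL = 64.0 - 3 * 4.9 / sqrt(8)

58.8


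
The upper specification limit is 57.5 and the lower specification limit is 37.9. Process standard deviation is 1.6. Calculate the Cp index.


Cp = (57.5 - 37.9) / (6 * 1.6)

2.04


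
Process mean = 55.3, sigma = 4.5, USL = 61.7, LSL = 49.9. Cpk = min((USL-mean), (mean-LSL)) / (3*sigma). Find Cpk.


Cpu = (61.7 - 55.3) / (3 * 4.5) = 0.47
Cpl = (55.3 - 49.9) / (3 * 4.5) = 0.4
Cpk = min(0.47, 0.4) = 0.4

0.4


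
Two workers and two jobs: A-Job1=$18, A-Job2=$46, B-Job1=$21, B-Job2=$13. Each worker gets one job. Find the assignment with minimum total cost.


Option 1: A->1 + B->2 = $18 + $13 = $31
Option 2: A->2 + B->1 = $46 + $21 = $67
Min cost = min($31, $67) = $31

$31


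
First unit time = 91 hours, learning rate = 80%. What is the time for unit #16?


Formula: T_n = T_1 * (learning_rate)^(log2(n)) where learning_rate = rate/100
Doublings = log2(16) = 4
T_n = 91 * 0.8^4
T_n = 91 * 0.4096 = 37.3 hours

37.3 hours


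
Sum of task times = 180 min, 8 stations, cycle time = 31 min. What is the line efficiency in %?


Formula: Efficiency = Sum of Task Times / (N_stations * CT) * 100
Total station capacity = 8 stations * 31 min = 248 min
Efficiency = 180 / 248 * 100 = 72.6%

72.6%


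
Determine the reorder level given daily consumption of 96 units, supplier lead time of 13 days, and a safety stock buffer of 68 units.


Formula: ROP = (Daily Demand * Lead Time) + Safety Stock
Demand during lead time = 96 * 13 = 1248 units
ROP = 1248 + 68 = 1316 units

1316 units


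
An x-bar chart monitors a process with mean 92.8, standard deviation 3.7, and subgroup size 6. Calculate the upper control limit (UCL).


UCL = 92.8 + 3 * 3.7 / sqrt(6)

97.33


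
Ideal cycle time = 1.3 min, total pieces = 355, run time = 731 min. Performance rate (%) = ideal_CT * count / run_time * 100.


Formula: Performance = (Ideal CT * Total Count) / Run Time * 100
Ideal output time = 1.3 * 355 = 461.5 min
Performance = 461.5 / 731 * 100 = 63.1%

63.1%


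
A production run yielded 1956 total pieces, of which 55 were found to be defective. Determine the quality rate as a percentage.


Formula: Quality Rate = Good Pieces / Total Pieces * 100
Good pieces = 1956 - 55 = 1901
QR = 1901 / 1956 * 100 = 97.2%

97.2%


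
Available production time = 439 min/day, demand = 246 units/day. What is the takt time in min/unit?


Formula: Takt Time = Available Production Time / Customer Demand
Takt = 439 min/day / 246 units/day
Takt = 1.78 min/unit

1.78 min/unit


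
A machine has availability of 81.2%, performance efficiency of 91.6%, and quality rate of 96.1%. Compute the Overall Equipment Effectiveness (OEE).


Formula: OEE = Availability * Performance * Quality / 10000
A * P = 81.2% * 91.6% / 100 = 74.38%
OEE = 74.38% * 96.1% / 100 = 71.5%

71.5%


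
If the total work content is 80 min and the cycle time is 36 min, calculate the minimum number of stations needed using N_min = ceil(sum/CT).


Formula: N_min = ceil(Sum of Task Times / Cycle Time)
N_min = ceil(80 min / 36 min) = ceil(2.2222)
N_min = 3 stations

3


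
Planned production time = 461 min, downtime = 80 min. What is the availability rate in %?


Formula: Availability = (Planned Time - Downtime) / Planned Time * 100
Uptime = 461 - 80 = 381 min
Availability = 381 / 461 * 100 = 82.6%

82.6%


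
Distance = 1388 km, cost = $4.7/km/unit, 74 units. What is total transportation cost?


TC = dist * cost * units = 1388 * 4.7 * 74 = $482746.40

$482746.40


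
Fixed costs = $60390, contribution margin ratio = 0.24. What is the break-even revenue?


Formula: BER = Fixed Costs / Contribution Margin Ratio
BER = $60390 / 0.24
BER = $251625.00 (to the nearest cent)

$251625.00


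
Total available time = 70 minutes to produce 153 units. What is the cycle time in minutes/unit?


Formula: CT = Available Time / Number of Units
CT = 70 min / 153 units
CT = 0.46 min/unit

0.46 min/unit


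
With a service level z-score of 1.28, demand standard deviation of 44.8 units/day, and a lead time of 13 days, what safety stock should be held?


Formula: SS = z * sigma_d * sqrt(LT)
sqrt(LT) = sqrt(13) = 3.6056
SS = 1.28 * 44.8 * 3.6056
SS = 206.8 units

206.8 units


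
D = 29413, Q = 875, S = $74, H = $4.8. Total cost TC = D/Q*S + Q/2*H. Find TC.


TC = 29413/875 * 74 + 875/2 * 4.8

$4587.50


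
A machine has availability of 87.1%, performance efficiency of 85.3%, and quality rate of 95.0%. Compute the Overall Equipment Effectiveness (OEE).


Formula: OEE = Availability * Performance * Quality / 10000
A * P = 87.1% * 85.3% / 100 = 74.3%
OEE = 74.3% * 95.0% / 100 = 70.6%

70.6%


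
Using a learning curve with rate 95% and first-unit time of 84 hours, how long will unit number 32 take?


Formula: T_n = T_1 * (learning_rate)^(log2(n)) where learning_rate = rate/100
Doublings = log2(32) = 5
T_n = 84 * 0.95^5
T_n = 84 * 0.7738 = 65.0 hours

65.0 hours


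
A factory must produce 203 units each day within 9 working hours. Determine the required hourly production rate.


Formula: Production Rate = Daily Demand / Available Hours
Rate = 203 units/day / 9 hours/day
Rate = 22.6 units/hour

22.6 units/hour


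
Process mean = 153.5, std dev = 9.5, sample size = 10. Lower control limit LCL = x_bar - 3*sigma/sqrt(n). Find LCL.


LCL = 153.5 - 3 * 9.5 / sqrt(10)

144.49


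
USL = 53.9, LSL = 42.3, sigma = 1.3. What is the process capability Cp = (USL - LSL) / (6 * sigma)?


Cp = (53.9 - 42.3) / (6 * 1.3)

1.49


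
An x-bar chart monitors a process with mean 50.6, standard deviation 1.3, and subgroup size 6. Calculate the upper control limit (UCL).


UCL = 50.6 + 3 * 1.3 / sqrt(6)

52.19


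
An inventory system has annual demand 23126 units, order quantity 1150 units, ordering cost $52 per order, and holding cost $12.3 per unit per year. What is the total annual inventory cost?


TC = 23126/1150 * 52 + 1150/2 * 12.3

$8118.20


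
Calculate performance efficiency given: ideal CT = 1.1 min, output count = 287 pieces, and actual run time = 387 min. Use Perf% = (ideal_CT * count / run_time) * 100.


Formula: Performance = (Ideal CT * Total Count) / Run Time * 100
Ideal output time = 1.1 * 287 = 315.7 min
Performance = 315.7 / 387 * 100 = 81.6%

81.6%


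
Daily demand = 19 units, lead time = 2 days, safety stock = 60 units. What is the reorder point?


Formula: ROP = (Daily Demand * Lead Time) + Safety Stock
Demand during lead time = 19 * 2 = 38 units
ROP = 38 + 60 = 98 units

98 units


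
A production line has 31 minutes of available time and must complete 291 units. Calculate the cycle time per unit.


Formula: CT = Available Time / Number of Units
CT = 31 min / 291 units
CT = 0.11 min/unit

0.11 min/unit


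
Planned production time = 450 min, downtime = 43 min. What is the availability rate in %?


Formula: Availability = (Planned Time - Downtime) / Planned Time * 100
Uptime = 450 - 43 = 407 min
Availability = 407 / 450 * 100 = 90.4%

90.4%


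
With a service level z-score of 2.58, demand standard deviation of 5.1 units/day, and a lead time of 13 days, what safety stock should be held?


Formula: SS = z * sigma_d * sqrt(LT)
sqrt(LT) = sqrt(13) = 3.6056
SS = 2.58 * 5.1 * 3.6056
SS = 47.4 units

47.4 units


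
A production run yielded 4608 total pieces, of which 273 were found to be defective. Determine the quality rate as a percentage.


Formula: Quality Rate = Good Pieces / Total Pieces * 100
Good pieces = 4608 - 273 = 4335
QR = 4335 / 4608 * 100 = 94.1%

94.1%


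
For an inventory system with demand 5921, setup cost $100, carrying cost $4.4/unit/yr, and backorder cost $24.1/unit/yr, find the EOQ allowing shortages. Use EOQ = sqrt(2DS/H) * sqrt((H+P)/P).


Formula: EOQ* = sqrt(2DS/H) * sqrt((H+P)/P)
Base EOQ = sqrt(2*5921*100/4.4) = 518.78 units
Correction = sqrt((4.4+24.1)/24.1) = 1.08746
EOQ* = 518.78 * 1.08746 = 564.2 units

564.2 units


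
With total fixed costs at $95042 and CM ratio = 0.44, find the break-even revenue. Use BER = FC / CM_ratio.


Formula: BER = Fixed Costs / Contribution Margin Ratio
BER = $95042 / 0.44
BER = $216004.55 (to the nearest cent)

$216004.55


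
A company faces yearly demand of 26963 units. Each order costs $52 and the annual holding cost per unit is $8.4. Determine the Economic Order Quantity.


Formula: EOQ = sqrt(2 * D * S / H)
Numerator: 2 * 26963 * 52 = 2804152
2DS/H = 2804152 / 8.4 = 333827.6
EOQ = sqrt(333827.6) = 577.8 units

577.8 units


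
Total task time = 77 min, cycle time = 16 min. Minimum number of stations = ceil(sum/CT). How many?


Formula: N_min = ceil(Sum of Task Times / Cycle Time)
N_min = ceil(77 min / 16 min) = ceil(4.8125)
N_min = 5 stations

5


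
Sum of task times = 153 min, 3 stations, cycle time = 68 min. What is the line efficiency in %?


Formula: Efficiency = Sum of Task Times / (N_stations * CT) * 100
Total station capacity = 3 stations * 68 min = 204 min
Efficiency = 153 / 204 * 100 = 75.0%

75.0%


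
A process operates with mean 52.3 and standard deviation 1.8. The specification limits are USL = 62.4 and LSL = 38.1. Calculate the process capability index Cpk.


Cpu = (62.4 - 52.3) / (3 * 1.8) = 1.87
Cpl = (52.3 - 38.1) / (3 * 1.8) = 2.63
Cpk = min(1.87, 2.63) = 1.87

1.87


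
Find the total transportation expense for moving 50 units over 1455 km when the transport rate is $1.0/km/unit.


TC = dist * cost * units = 1455 * 1.0 * 50 = $72750.00

$72750.00


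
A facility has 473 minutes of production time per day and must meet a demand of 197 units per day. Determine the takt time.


Formula: Takt Time = Available Production Time / Customer Demand
Takt = 473 min/day / 197 units/day
Takt = 2.4 min/unit

2.4 min/unit


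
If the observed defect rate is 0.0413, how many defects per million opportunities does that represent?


DPMO = defect_rate * 1000000 = 0.0413 * 1000000

41300


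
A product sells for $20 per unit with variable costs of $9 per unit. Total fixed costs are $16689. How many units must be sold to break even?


Formula: BEQ = Fixed Costs / (Price - Variable Cost)
Contribution margin = $20 - $9 = $11/unit
BEQ = ceil($16689 / $11/unit) = ceil(1517.18) = 1518 units

1518 units


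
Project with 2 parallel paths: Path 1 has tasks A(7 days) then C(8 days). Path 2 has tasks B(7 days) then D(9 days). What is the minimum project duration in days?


Path 1 = 7 + 8 = 15 days
Path 2 = 7 + 9 = 16 days
Duration = max(15, 16) = 16 days

16 days


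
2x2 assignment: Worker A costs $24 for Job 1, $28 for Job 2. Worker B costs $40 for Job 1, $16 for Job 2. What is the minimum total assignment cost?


Option 1: A->1 + B->2 = $24 + $16 = $40
Option 2: A->2 + B->1 = $28 + $40 = $68
Min cost = min($40, $68) = $40

$40


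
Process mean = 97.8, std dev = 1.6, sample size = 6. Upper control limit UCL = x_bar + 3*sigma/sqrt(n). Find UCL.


UCL = 97.8 + 3 * 1.6 / sqrt(6)

99.76


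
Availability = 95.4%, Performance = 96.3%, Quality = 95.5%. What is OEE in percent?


Formula: OEE = Availability * Performance * Quality / 10000
A * P = 95.4% * 96.3% / 100 = 91.87%
OEE = 91.87% * 95.5% / 100 = 87.7%

87.7%


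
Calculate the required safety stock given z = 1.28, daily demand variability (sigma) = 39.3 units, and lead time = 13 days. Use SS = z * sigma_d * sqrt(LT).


Formula: SS = z * sigma_d * sqrt(LT)
sqrt(LT) = sqrt(13) = 3.6056
SS = 1.28 * 39.3 * 3.6056
SS = 181.4 units

181.4 units


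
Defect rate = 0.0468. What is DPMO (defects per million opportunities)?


DPMO = defect_rate * 1000000 = 0.0468 * 1000000

46800


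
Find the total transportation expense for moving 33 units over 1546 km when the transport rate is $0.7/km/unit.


TC = dist * cost * units = 1546 * 0.7 * 33 = $35712.60

$35712.60


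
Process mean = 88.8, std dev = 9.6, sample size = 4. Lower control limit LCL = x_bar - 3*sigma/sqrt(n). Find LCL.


LCL = 88.8 - 3 * 9.6 / sqrt(4)

74.4


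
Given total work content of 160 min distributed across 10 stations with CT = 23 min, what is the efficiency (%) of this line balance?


Formula: Efficiency = Sum of Task Times / (N_stations * CT) * 100
Total station capacity = 10 stations * 23 min = 230 min
Efficiency = 160 / 230 * 100 = 69.6%

69.6%


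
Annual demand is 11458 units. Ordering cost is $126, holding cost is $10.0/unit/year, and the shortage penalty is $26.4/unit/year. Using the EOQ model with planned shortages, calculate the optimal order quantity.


Formula: EOQ* = sqrt(2DS/H) * sqrt((H+P)/P)
Base EOQ = sqrt(2*11458*126/10.0) = 537.35 units
Correction = sqrt((10.0+26.4)/26.4) = 1.17422
EOQ* = 537.35 * 1.17422 = 631.0 units

631.0 units


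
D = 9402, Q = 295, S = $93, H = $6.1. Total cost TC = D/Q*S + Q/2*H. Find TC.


TC = 9402/295 * 93 + 295/2 * 6.1

$3863.77


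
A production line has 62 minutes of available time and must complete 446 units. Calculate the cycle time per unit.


Formula: CT = Available Time / Number of Units
CT = 62 min / 446 units
CT = 0.14 min/unit

0.14 min/unit


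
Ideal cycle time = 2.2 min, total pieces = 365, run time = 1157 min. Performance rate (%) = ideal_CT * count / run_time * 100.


Formula: Performance = (Ideal CT * Total Count) / Run Time * 100
Ideal output time = 2.2 * 365 = 803.0 min
Performance = 803.0 / 1157 * 100 = 69.4%

69.4%


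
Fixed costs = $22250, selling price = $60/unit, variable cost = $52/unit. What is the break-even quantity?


Formula: BEQ = Fixed Costs / (Price - Variable Cost)
Contribution margin = $60 - $52 = $8/unit
BEQ = ceil($22250 / $8/unit) = ceil(2781.25) = 2782 units

2782 units


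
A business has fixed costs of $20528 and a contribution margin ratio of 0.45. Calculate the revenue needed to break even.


Formula: BER = Fixed Costs / Contribution Margin Ratio
BER = $20528 / 0.45
BER = $45617.78 (to the nearest cent)

$45617.78


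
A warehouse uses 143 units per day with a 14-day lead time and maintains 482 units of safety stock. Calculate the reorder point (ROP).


Formula: ROP = (Daily Demand * Lead Time) + Safety Stock
Demand during lead time = 143 * 14 = 2002 units
ROP = 2002 + 482 = 2484 units

2484 units


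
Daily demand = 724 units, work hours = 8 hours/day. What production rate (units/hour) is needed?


Formula: Production Rate = Daily Demand / Available Hours
Rate = 724 units/day / 8 hours/day
Rate = 90.5 units/hour

90.5 units/hour


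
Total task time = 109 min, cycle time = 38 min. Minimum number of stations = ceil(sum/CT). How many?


Formula: N_min = ceil(Sum of Task Times / Cycle Time)
N_min = ceil(109 min / 38 min) = ceil(2.8684)
N_min = 3 stations

3


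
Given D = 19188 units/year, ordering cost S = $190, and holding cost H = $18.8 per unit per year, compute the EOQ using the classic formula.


Formula: EOQ = sqrt(2 * D * S / H)
Numerator: 2 * 19188 * 190 = 7291440
2DS/H = 7291440 / 18.8 = 387842.6
EOQ = sqrt(387842.6) = 622.8 units

622.8 units


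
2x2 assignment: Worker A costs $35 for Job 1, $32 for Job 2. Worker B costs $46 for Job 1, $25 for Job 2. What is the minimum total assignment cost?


Option 1: A->1 + B->2 = $35 + $25 = $60
Option 2: A->2 + B->1 = $32 + $46 = $78
Min cost = min($60, $78) = $60

$60


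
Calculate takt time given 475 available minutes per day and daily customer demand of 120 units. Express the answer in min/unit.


Formula: Takt Time = Available Production Time / Customer Demand
Takt = 475 min/day / 120 units/day
Takt = 3.96 min/unit

3.96 min/unit


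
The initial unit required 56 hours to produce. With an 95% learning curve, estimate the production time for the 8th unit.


Formula: T_n = T_1 * (learning_rate)^(log2(n)) where learning_rate = rate/100
Doublings = log2(8) = 3
T_n = 56 * 0.95^3
T_n = 56 * 0.8574 = 48.0 hours

48.0 hours


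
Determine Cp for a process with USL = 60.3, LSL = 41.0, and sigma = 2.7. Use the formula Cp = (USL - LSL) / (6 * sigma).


Cp = (60.3 - 41.0) / (6 * 2.7)

1.19


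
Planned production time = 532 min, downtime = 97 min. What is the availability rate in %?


Formula: Availability = (Planned Time - Downtime) / Planned Time * 100
Uptime = 532 - 97 = 435 min
Availability = 435 / 532 * 100 = 81.8%

81.8%


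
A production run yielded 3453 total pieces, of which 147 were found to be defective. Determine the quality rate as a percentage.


Formula: Quality Rate = Good Pieces / Total Pieces * 100
Good pieces = 3453 - 147 = 3306
QR = 3306 / 3453 * 100 = 95.7%

95.7%


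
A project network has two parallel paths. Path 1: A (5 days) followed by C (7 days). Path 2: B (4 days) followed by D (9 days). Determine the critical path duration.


Path 1 = 5 + 7 = 12 days
Path 2 = 4 + 9 = 13 days
Duration = max(12, 13) = 13 days

13 days


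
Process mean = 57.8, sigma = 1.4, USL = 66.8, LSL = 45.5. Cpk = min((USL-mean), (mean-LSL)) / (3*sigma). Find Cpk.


Cpu = (66.8 - 57.8) / (3 * 1.4) = 2.14
Cpl = (57.8 - 45.5) / (3 * 1.4) = 2.93
Cpk = min(2.14, 2.93) = 2.14

2.14


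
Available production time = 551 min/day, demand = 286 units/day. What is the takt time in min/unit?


Formula: Takt Time = Available Production Time / Customer Demand
Takt = 551 min/day / 286 units/day
Takt = 1.93 min/unit

1.93 min/unit


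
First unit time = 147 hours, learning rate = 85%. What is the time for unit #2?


Formula: T_n = T_1 * (learning_rate)^(log2(n)) where learning_rate = rate/100
Doublings = log2(2) = 1
T_n = 147 * 0.85^1
T_n = 147 * 0.85 = 125.0 hours

125.0 hours


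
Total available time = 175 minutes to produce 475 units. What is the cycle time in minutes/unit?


Formula: CT = Available Time / Number of Units
CT = 175 min / 475 units
CT = 0.37 min/unit

0.37 min/unit


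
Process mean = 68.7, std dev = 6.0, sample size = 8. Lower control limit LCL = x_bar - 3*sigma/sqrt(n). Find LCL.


LCL = 68.7 - 3 * 6.0 / sqrt(8)

62.34


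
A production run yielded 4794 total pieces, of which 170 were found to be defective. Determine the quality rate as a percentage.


Formula: Quality Rate = Good Pieces / Total Pieces * 100
Good pieces = 4794 - 170 = 4624
QR = 4624 / 4794 * 100 = 96.5%

96.5%


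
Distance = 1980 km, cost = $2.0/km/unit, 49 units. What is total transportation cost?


TC = dist * cost * units = 1980 * 2.0 * 49 = $194040.00

$194040.00


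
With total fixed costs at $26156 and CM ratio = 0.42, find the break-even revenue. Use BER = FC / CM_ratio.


Formula: BER = Fixed Costs / Contribution Margin Ratio
BER = $26156 / 0.42
BER = $62276.19 (to the nearest cent)

$62276.19


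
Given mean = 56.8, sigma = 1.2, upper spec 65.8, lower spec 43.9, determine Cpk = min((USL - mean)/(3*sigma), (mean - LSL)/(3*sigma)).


Cpu = (65.8 - 56.8) / (3 * 1.2) = 2.5
Cpl = (56.8 - 43.9) / (3 * 1.2) = 3.58
Cpk = min(2.5, 3.58) = 2.5

2.5


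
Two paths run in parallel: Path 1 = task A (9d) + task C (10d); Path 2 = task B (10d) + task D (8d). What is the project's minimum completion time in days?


Path 1 = 9 + 10 = 19 days
Path 2 = 10 + 8 = 18 days
Duration = max(19, 18) = 19 days

19 days


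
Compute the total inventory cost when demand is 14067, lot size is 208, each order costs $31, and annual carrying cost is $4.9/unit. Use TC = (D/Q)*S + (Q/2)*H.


TC = 14067/208 * 31 + 208/2 * 4.9

$2606.12


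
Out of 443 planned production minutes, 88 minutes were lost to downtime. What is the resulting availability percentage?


Formula: Availability = (Planned Time - Downtime) / Planned Time * 100
Uptime = 443 - 88 = 355 min
Availability = 355 / 443 * 100 = 80.1%

80.1%


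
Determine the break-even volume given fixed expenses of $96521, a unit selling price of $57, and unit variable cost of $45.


Formula: BEQ = Fixed Costs / (Price - Variable Cost)
Contribution margin = $57 - $45 = $12/unit
BEQ = ceil($96521 / $12/unit) = ceil(8043.42) = 8044 units

8044 units


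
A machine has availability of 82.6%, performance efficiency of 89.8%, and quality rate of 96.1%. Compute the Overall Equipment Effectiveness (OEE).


Formula: OEE = Availability * Performance * Quality / 10000
A * P = 82.6% * 89.8% / 100 = 74.17%
OEE = 74.17% * 96.1% / 100 = 71.3%

71.3%


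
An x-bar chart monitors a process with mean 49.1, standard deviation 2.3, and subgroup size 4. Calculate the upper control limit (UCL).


UCL = 49.1 + 3 * 2.3 / sqrt(4)

52.55


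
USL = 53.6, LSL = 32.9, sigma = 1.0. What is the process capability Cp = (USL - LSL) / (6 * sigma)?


Cp = (53.6 - 32.9) / (6 * 1.0)

3.45


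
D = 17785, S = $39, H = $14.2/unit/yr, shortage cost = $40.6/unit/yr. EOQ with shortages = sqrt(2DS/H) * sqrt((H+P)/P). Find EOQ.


Formula: EOQ* = sqrt(2DS/H) * sqrt((H+P)/P)
Base EOQ = sqrt(2*17785*39/14.2) = 312.56 units
Correction = sqrt((14.2+40.6)/40.6) = 1.16179
EOQ* = 312.56 * 1.16179 = 363.1 units

363.1 units


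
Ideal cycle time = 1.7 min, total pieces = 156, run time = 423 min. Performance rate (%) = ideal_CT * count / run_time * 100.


Formula: Performance = (Ideal CT * Total Count) / Run Time * 100
Ideal output time = 1.7 * 156 = 265.2 min
Performance = 265.2 / 423 * 100 = 62.7%

62.7%


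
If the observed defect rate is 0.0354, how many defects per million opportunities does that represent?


DPMO = defect_rate * 1000000 = 0.0354 * 1000000

35400


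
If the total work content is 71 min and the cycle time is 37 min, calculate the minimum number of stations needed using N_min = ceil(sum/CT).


Formula: N_min = ceil(Sum of Task Times / Cycle Time)
N_min = ceil(71 min / 37 min) = ceil(1.9189)
N_min = 2 stations

2


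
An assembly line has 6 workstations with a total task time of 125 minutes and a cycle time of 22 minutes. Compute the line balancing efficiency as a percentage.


Formula: Efficiency = Sum of Task Times / (N_stations * CT) * 100
Total station capacity = 6 stations * 22 min = 132 min
Efficiency = 125 / 132 * 100 = 94.7%

94.7%


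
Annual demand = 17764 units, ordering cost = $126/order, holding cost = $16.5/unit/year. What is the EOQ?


Formula: EOQ = sqrt(2 * D * S / H)
Numerator: 2 * 17764 * 126 = 4476528
2DS/H = 4476528 / 16.5 = 271304.7
EOQ = sqrt(271304.7) = 520.9 units

520.9 units


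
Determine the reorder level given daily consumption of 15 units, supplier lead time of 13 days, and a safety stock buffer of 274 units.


Formula: ROP = (Daily Demand * Lead Time) + Safety Stock
Demand during lead time = 15 * 13 = 195 units
ROP = 195 + 274 = 469 units

469 units


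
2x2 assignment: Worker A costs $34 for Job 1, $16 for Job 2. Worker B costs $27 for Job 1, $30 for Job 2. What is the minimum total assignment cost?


Option 1: A->1 + B->2 = $34 + $30 = $64
Option 2: A->2 + B->1 = $16 + $27 = $43
Min cost = min($64, $43) = $43

$43


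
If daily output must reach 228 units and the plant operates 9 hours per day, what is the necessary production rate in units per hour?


Formula: Production Rate = Daily Demand / Available Hours
Rate = 228 units/day / 9 hours/day
Rate = 25.3 units/hour

25.3 units/hour


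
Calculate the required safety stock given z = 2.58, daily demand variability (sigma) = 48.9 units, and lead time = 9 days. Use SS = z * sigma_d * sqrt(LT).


Formula: SS = z * sigma_d * sqrt(LT)
sqrt(LT) = sqrt(9) = 3.0
SS = 2.58 * 48.9 * 3.0
SS = 378.5 units

378.5 units


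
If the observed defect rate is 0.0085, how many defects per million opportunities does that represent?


DPMO = defect_rate * 1000000 = 0.0085 * 1000000

8500


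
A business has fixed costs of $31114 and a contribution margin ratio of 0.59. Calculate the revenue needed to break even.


Formula: BER = Fixed Costs / Contribution Margin Ratio
BER = $31114 / 0.59
BER = $52735.59 (to the nearest cent)

$52735.59


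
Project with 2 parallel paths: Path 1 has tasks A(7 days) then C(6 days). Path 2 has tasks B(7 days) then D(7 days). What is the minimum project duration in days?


Path 1 = 7 + 6 = 13 days
Path 2 = 7 + 7 = 14 days
Duration = max(13, 14) = 14 days

14 days


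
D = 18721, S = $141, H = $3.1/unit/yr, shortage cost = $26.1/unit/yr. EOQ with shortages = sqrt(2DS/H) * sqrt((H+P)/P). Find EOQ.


Formula: EOQ* = sqrt(2DS/H) * sqrt((H+P)/P)
Base EOQ = sqrt(2*18721*141/3.1) = 1304.99 units
Correction = sqrt((3.1+26.1)/26.1) = 1.05772
EOQ* = 1304.99 * 1.05772 = 1380.3 units

1380.3 units


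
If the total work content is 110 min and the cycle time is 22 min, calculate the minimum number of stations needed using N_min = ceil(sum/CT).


Formula: N_min = ceil(Sum of Task Times / Cycle Time)
N_min = ceil(110 min / 22 min) = ceil(5.0)
N_min = 5 stations

5


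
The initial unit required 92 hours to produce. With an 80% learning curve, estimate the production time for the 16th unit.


Formula: T_n = T_1 * (learning_rate)^(log2(n)) where learning_rate = rate/100
Doublings = log2(16) = 4
T_n = 92 * 0.8^4
T_n = 92 * 0.4096 = 37.7 hours

37.7 hours


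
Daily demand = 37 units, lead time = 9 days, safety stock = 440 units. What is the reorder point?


Formula: ROP = (Daily Demand * Lead Time) + Safety Stock
Demand during lead time = 37 * 9 = 333 units
ROP = 333 + 440 = 773 units

773 units


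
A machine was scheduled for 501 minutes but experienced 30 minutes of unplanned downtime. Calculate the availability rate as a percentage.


Formula: Availability = (Planned Time - Downtime) / Planned Time * 100
Uptime = 501 - 30 = 471 min
Availability = 471 / 501 * 100 = 94.0%

94.0%


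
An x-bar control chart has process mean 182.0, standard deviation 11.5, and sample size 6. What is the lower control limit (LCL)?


LCL = 182.0 - 3 * 11.5 / sqrt(6)

167.92


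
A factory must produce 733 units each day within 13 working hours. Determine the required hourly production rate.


Formula: Production Rate = Daily Demand / Available Hours
Rate = 733 units/day / 13 hours/day
Rate = 56.4 units/hour

56.4 units/hour


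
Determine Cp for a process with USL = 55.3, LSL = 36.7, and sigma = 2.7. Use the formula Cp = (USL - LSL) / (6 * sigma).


Cp = (55.3 - 36.7) / (6 * 2.7)

1.15


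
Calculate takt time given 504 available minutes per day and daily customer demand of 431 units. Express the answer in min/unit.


Formula: Takt Time = Available Production Time / Customer Demand
Takt = 504 min/day / 431 units/day
Takt = 1.17 min/unit

1.17 min/unit


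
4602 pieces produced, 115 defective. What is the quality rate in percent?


Formula: Quality Rate = Good Pieces / Total Pieces * 100
Good pieces = 4602 - 115 = 4487
QR = 4487 / 4602 * 100 = 97.5%

97.5%


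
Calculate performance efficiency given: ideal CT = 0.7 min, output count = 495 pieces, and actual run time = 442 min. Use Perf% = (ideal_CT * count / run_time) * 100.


Formula: Performance = (Ideal CT * Total Count) / Run Time * 100
Ideal output time = 0.7 * 495 = 346.5 min
Performance = 346.5 / 442 * 100 = 78.4%

78.4%


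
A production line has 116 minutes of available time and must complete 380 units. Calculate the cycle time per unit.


Formula: CT = Available Time / Number of Units
CT = 116 min / 380 units
CT = 0.31 min/unit

0.31 min/unit


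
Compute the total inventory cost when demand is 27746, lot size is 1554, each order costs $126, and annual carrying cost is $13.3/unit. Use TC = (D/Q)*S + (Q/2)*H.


TC = 27746/1554 * 126 + 1554/2 * 13.3

$12583.78


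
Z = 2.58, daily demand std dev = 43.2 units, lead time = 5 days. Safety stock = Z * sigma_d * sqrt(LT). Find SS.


Formula: SS = z * sigma_d * sqrt(LT)
sqrt(LT) = sqrt(5) = 2.2361
SS = 2.58 * 43.2 * 2.2361
SS = 249.2 units

249.2 units


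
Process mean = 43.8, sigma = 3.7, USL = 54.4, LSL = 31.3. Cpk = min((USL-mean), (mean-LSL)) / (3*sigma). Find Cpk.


Cpu = (54.4 - 43.8) / (3 * 3.7) = 0.95
Cpl = (43.8 - 31.3) / (3 * 3.7) = 1.13
Cpk = min(0.95, 1.13) = 0.95

0.95


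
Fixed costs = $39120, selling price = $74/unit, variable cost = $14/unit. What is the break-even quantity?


Formula: BEQ = Fixed Costs / (Price - Variable Cost)
Contribution margin = $74 - $14 = $60/unit
BEQ = ceil($39120 / $60/unit) = ceil(652.0) = 652 units

652 units


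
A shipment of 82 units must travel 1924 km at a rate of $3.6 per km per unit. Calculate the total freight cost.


TC = dist * cost * units = 1924 * 3.6 * 82 = $567964.80

$567964.80


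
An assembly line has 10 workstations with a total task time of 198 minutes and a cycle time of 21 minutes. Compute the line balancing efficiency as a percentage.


Formula: Efficiency = Sum of Task Times / (N_stations * CT) * 100
Total station capacity = 10 stations * 21 min = 210 min
Efficiency = 198 / 210 * 100 = 94.3%

94.3%


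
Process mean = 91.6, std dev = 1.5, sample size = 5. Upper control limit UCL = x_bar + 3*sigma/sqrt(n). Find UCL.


UCL = 91.6 + 3 * 1.5 / sqrt(5)

93.61


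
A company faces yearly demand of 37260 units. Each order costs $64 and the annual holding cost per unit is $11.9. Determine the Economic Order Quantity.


Formula: EOQ = sqrt(2 * D * S / H)
Numerator: 2 * 37260 * 64 = 4769280
2DS/H = 4769280 / 11.9 = 400779.8
EOQ = sqrt(400779.8) = 633.1 units

633.1 units


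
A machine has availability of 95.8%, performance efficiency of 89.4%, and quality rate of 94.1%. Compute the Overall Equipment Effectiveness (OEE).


Formula: OEE = Availability * Performance * Quality / 10000
A * P = 95.8% * 89.4% / 100 = 85.65%
OEE = 85.65% * 94.1% / 100 = 80.6%

80.6%


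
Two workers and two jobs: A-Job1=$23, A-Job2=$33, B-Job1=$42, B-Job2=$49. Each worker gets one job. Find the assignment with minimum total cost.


Option 1: A->1 + B->2 = $23 + $49 = $72
Option 2: A->2 + B->1 = $33 + $42 = $75
Min cost = min($72, $75) = $72

$72


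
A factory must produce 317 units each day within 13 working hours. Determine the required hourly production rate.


Formula: Production Rate = Daily Demand / Available Hours
Rate = 317 units/day / 13 hours/day
Rate = 24.4 units/hour

24.4 units/hour


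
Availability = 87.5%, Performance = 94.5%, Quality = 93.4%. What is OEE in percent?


Formula: OEE = Availability * Performance * Quality / 10000
A * P = 87.5% * 94.5% / 100 = 82.69%
OEE = 82.69% * 93.4% / 100 = 77.2%

77.2%


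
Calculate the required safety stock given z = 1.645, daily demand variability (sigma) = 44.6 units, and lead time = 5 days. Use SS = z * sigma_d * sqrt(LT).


Formula: SS = z * sigma_d * sqrt(LT)
sqrt(LT) = sqrt(5) = 2.2361
SS = 1.645 * 44.6 * 2.2361
SS = 164.1 units

164.1 units


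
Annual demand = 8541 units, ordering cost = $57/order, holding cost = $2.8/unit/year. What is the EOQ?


Formula: EOQ = sqrt(2 * D * S / H)
Numerator: 2 * 8541 * 57 = 973674
2DS/H = 973674 / 2.8 = 347740.7
EOQ = sqrt(347740.7) = 589.7 units

589.7 units


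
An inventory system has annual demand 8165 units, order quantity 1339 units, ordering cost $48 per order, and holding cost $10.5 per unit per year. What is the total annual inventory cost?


TC = 8165/1339 * 48 + 1339/2 * 10.5

$7322.45


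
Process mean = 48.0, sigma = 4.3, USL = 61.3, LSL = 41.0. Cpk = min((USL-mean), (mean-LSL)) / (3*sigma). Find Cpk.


Cpu = (61.3 - 48.0) / (3 * 4.3) = 1.03
Cpl = (48.0 - 41.0) / (3 * 4.3) = 0.54
Cpk = min(1.03, 0.54) = 0.54

0.54


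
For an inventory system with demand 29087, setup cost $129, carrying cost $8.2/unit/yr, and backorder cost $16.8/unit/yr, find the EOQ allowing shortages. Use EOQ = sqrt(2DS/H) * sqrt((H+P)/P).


Formula: EOQ* = sqrt(2DS/H) * sqrt((H+P)/P)
Base EOQ = sqrt(2*29087*129/8.2) = 956.65 units
Correction = sqrt((8.2+16.8)/16.8) = 1.21988
EOQ* = 956.65 * 1.21988 = 1167.0 units

1167.0 units


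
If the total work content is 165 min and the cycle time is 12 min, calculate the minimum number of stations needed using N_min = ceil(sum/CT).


Formula: N_min = ceil(Sum of Task Times / Cycle Time)
N_min = ceil(165 min / 12 min) = ceil(13.75)
N_min = 14 stations

14


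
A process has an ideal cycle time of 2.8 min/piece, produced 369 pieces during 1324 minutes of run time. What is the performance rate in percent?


Formula: Performance = (Ideal CT * Total Count) / Run Time * 100
Ideal output time = 2.8 * 369 = 1033.2 min
Performance = 1033.2 / 1324 * 100 = 78.0%

78.0%


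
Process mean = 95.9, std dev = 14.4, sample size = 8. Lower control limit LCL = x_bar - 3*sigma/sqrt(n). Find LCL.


LCL = 95.9 - 3 * 14.4 / sqrt(8)

80.63


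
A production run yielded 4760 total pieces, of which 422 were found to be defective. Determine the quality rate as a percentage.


Formula: Quality Rate = Good Pieces / Total Pieces * 100
Good pieces = 4760 - 422 = 4338
QR = 4338 / 4760 * 100 = 91.1%

91.1%


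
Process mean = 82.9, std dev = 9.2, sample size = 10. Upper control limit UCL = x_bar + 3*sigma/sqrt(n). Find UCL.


UCL = 82.9 + 3 * 9.2 / sqrt(10)

91.63


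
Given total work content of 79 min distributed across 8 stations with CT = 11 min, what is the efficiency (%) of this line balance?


Formula: Efficiency = Sum of Task Times / (N_stations * CT) * 100
Total station capacity = 8 stations * 11 min = 88 min
Efficiency = 79 / 88 * 100 = 89.8%

89.8%


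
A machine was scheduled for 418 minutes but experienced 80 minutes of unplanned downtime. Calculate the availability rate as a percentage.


Formula: Availability = (Planned Time - Downtime) / Planned Time * 100
Uptime = 418 - 80 = 338 min
Availability = 338 / 418 * 100 = 80.9%

80.9%


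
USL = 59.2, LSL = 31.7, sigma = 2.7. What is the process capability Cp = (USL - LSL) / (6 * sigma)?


Cp = (59.2 - 31.7) / (6 * 2.7)

1.7


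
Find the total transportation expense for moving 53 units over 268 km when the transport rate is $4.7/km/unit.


TC = dist * cost * units = 268 * 4.7 * 53 = $66758.80

$66758.80


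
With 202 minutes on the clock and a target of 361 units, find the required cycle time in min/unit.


Formula: CT = Available Time / Number of Units
CT = 202 min / 361 units
CT = 0.56 min/unit

0.56 min/unit


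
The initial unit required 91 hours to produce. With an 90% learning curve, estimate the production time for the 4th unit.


Formula: T_n = T_1 * (learning_rate)^(log2(n)) where learning_rate = rate/100
Doublings = log2(4) = 2
T_n = 91 * 0.9^2
T_n = 91 * 0.81 = 73.7 hours

73.7 hours


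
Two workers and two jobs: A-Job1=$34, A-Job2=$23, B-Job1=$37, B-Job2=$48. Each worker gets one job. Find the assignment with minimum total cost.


Option 1: A->1 + B->2 = $34 + $48 = $82
Option 2: A->2 + B->1 = $23 + $37 = $60
Min cost = min($82, $60) = $60

$60


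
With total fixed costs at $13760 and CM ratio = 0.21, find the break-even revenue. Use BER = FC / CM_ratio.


Formula: BER = Fixed Costs / Contribution Margin Ratio
BER = $13760 / 0.21
BER = $65523.81 (to the nearest cent)

$65523.81


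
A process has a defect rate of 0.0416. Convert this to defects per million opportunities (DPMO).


DPMO = defect_rate * 1000000 = 0.0416 * 1000000

41600


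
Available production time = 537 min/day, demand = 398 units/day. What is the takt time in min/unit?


Formula: Takt Time = Available Production Time / Customer Demand
Takt = 537 min/day / 398 units/day
Takt = 1.35 min/unit

1.35 min/unit


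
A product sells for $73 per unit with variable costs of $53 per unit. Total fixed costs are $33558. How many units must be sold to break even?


Formula: BEQ = Fixed Costs / (Price - Variable Cost)
Contribution margin = $73 - $53 = $20/unit
BEQ = ceil($33558 / $20/unit) = ceil(1677.9) = 1678 units

1678 units


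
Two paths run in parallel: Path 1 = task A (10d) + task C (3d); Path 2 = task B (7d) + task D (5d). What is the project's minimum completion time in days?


Path 1 = 10 + 3 = 13 days
Path 2 = 7 + 5 = 12 days
Duration = max(13, 12) = 13 days

13 days


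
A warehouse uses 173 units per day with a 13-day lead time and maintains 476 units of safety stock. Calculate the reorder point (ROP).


Formula: ROP = (Daily Demand * Lead Time) + Safety Stock
Demand during lead time = 173 * 13 = 2249 units
ROP = 2249 + 476 = 2725 units

2725 units


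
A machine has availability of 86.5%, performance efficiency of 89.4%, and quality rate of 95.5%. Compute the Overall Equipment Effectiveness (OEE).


Formula: OEE = Availability * Performance * Quality / 10000
A * P = 86.5% * 89.4% / 100 = 77.33%
OEE = 77.33% * 95.5% / 100 = 73.9%

73.9%


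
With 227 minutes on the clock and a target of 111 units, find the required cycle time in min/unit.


Formula: CT = Available Time / Number of Units
CT = 227 min / 111 units
CT = 2.05 min/unit

2.05 min/unit


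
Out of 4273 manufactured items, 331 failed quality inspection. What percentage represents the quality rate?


Formula: Quality Rate = Good Pieces / Total Pieces * 100
Good pieces = 4273 - 331 = 3942
QR = 3942 / 4273 * 100 = 92.3%

92.3%


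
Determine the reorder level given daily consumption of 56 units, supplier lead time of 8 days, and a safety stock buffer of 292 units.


Formula: ROP = (Daily Demand * Lead Time) + Safety Stock
Demand during lead time = 56 * 8 = 448 units
ROP = 448 + 292 = 740 units

740 units


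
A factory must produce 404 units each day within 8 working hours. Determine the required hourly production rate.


Formula: Production Rate = Daily Demand / Available Hours
Rate = 404 units/day / 8 hours/day
Rate = 50.5 units/hour

50.5 units/hour
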